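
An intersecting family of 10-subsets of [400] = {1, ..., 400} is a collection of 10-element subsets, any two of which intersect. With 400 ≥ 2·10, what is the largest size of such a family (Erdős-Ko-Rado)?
max |F| = C(399, 9) = 644951890065388829

Erdős-Ko-Rado (1961): when n ≥ 2k, max |F| = C(n−1, k−1). The bound is attained by the star {A : i ∈ A} for any fixed i ∈ [n]. Here C(400−1, 10−1) = C(399, 9) = 644951890065388829.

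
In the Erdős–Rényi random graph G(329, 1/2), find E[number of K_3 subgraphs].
E[# K_3] = C(329, 3) · (1/2)^C(3, 2) = 5881204 / 2^3 = 1470301/2 = 735150.5

For each 3-subset S of vertices (there are C(329, 3) = 5881204 such S), let X_S = 1 if S induces a K_3 (all C(3, 2) = 3 edges present). Then P(X_S = 1) = (1/2)^3 = 1/8. By linearity of expectation, E[# K_3] = C(329, 3) · (1/2)^3 = 5881204 / 8 = 1470301/2 = 735150.5.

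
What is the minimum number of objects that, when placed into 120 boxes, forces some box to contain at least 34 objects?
n = (34 − 1)·120 + 1 = 3961

By the generalised pigeonhole principle, to guarantee some box contains ≥ r objects we need more than (r − 1) · k objects total. Threshold: n = (r − 1) · k + 1. With r = 34 and k = 120: n = 33 · 120 + 1 = 3960 + 1 = 3961. For n = 3960 = 33 · 120, we can put exactly 33 objects in every box, avoiding 34 in any single one — so 3961 is tight.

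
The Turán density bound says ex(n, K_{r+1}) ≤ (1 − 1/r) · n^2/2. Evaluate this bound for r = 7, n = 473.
Turán density bound = (6/7) · 473^2/2 = 671187/7 ≈ 95883.8571

Turán's theorem: ex(n, K_{r+1}) is achieved by the complete r-partite Turán graph T(n, r) with parts as balanced as possible, and is at most (1 − 1/r) · n^2/2. For r = 7, n = 473: the density bound is (6/7) · 223729/2 = 671187/7 ≈ 95883.8571. The integer-valued extremum is e(T(473, 7)) = 95883, which is strictly less than the density bound 671187/7 since 7 ∤ 473 (the parts of T(473, 7) cannot all be equal).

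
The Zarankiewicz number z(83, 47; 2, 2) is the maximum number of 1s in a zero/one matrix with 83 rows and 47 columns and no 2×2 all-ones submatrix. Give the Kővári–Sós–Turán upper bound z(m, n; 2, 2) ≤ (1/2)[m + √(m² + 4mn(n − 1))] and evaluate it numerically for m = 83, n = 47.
z(83, 47; 2, 2) ≤ (1/2)[83 + √(83² + 4·83·47·46)] = (1/2)[83 + √724673] = 467.1386

Kővári–Sós–Turán: let r_1, ..., r_83 be the row sums and z = Σ r_i the total number of 1s. Each pair of columns can share at most one row with both entries 1 (else a 2×2 all-ones block appears), so Σ_i C(r_i, 2) ≤ C(47, 2) = 1081. By convexity Σ_i C(r_i, 2) ≥ 83·C(z/83, 2) = z(z − 83)/(2·83), giving z² − 83z − 83·47·46 ≤ 0 and hence z ≤ (1/2)[83 + √(6889 + 4·179446)] = (1/2)[83 + √724673] ≈ (1/2)(83 + 851.2773) = 467.1386.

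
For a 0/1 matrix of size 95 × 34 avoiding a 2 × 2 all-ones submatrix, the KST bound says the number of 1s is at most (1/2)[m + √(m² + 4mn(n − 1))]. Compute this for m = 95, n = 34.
z(95, 34; 2, 2) ≤ (1/2)[95 + √(95² + 4·95·34·33)] = (1/2)[95 + √435385] = 377.4186

Kővári–Sós–Turán: let r_1, ..., r_95 be the row sums and z = Σ r_i the total number of 1s. Each pair of columns can share at most one row with both entries 1 (else a 2×2 all-ones block appears), so Σ_i C(r_i, 2) ≤ C(34, 2) = 561. By convexity Σ_i C(r_i, 2) ≥ 95·C(z/95, 2) = z(z − 95)/(2·95), giving z² − 95z − 95·34·33 ≤ 0 and hence z ≤ (1/2)[95 + √(9025 + 4·106590)] = (1/2)[95 + √435385] ≈ (1/2)(95 + 659.8371) = 377.4186.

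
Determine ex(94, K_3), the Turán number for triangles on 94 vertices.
ex(94, K_3) = ⌊94^2/4⌋ = 2209

Mantel (1907): a triangle-free graph on n vertices has at most ⌊n^2/4⌋ edges, with equality for the complete bipartite graph K_{⌊n/2⌋, ⌈n/2⌉}. For n = 94: ⌊94^2/4⌋ = ⌊8836/4⌋ = 2209. The extremal graph is K_{47, 47}, which has 47·47 = 2209 edges.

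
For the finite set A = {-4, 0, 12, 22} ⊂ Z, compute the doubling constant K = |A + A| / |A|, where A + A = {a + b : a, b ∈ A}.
K = |A + A| / |A| = 10/4 = 5/2

Enumerate A + A = {a + b : a, b ∈ A}. With |A| = 4, there are |A|^2 = 16 ordered sum pairs; collecting distinct values, A + A = {-8, -4, 0, 8, 12, 18, 22, 24, 34, 44}, so |A + A| = 10. Thus K = 10/4 = 5/2. For comparison, the minimum possible |A + A| over all 4-element sets is 2·4 − 1 = 7 (so min K = 7/4), attained only by arithmetic progressions.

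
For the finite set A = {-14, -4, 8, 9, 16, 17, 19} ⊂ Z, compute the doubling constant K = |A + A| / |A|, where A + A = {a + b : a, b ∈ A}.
K = |A + A| / |A| = 26/7

Enumerate A + A = {a + b : a, b ∈ A}. With |A| = 7, there are |A|^2 = 49 ordered sum pairs; collecting distinct values, A + A = {-28, -18, -8, -6, -5, 2, 3, 4, 5, 12, 13, 15, 16, 17, 18, 24, 25, 26, 27, 28, 32, 33, 34, 35, 36, 38}, so |A + A| = 26. Thus K = 26/7. For comparison, the minimum possible |A + A| over all 7-element sets is 2·7 − 1 = 13 (so min K = 13/7), attained only by arithmetic progressions.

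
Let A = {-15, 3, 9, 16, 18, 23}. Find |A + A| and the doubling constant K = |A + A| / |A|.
K = |A + A| / |A| = 20/6 = 10/3

Enumerate A + A = {a + b : a, b ∈ A}. With |A| = 6, there are |A|^2 = 36 ordered sum pairs; collecting distinct values, A + A = {-30, -12, -6, 1, 3, 6, 8, 12, 18, 19, 21, 25, 26, 27, 32, 34, 36, 39, 41, 46}, so |A + A| = 20. Thus K = 20/6 = 10/3. For comparison, the minimum possible |A + A| over all 6-element sets is 2·6 − 1 = 11 (so min K = 11/6), attained only by arithmetic progressions.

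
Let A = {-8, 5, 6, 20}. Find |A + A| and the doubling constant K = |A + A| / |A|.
K = |A + A| / |A| = 9/4

Enumerate A + A = {a + b : a, b ∈ A}. With |A| = 4, there are |A|^2 = 16 ordered sum pairs; collecting distinct values, A + A = {-16, -3, -2, 10, 11, 12, 25, 26, 40}, so |A + A| = 9. Thus K = 9/4. For comparison, the minimum possible |A + A| over all 4-element sets is 2·4 − 1 = 7 (so min K = 7/4), attained only by arithmetic progressions.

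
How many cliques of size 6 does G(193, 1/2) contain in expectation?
E[# K_6] = C(193, 6) · (1/2)^C(6, 2) = 66364016544 / 2^15 = 2073875517/1024 ≈ 2025269.059570

For each 6-subset S of vertices (there are C(193, 6) = 66364016544 such S), let X_S = 1 if S induces a K_6 (all C(6, 2) = 15 edges present). Then P(X_S = 1) = (1/2)^15 = 1/32768. By linearity of expectation, E[# K_6] = C(193, 6) · (1/2)^15 = 66364016544 / 32768 = 2073875517/1024 ≈ 2025269.059570.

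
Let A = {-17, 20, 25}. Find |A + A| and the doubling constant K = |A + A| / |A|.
K = |A + A| / |A| = 6/3 = 2

Enumerate A + A = {a + b : a, b ∈ A}. With |A| = 3, there are |A|^2 = 9 ordered sum pairs; collecting distinct values, A + A = {-34, 3, 8, 40, 45, 50}, so |A + A| = 6. Thus K = 6/3 = 2. For comparison, the minimum possible |A + A| over all 3-element sets is 2·3 − 1 = 5 (so min K = 5/3), attained only by arithmetic progressions.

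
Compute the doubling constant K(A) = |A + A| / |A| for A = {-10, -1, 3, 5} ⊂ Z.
K = |A + A| / |A| = 10/4 = 5/2

Enumerate A + A = {a + b : a, b ∈ A}. With |A| = 4, there are |A|^2 = 16 ordered sum pairs; collecting distinct values, A + A = {-20, -11, -7, -5, -2, 2, 4, 6, 8, 10}, so |A + A| = 10. Thus K = 10/4 = 5/2. For comparison, the minimum possible |A + A| over all 4-element sets is 2·4 − 1 = 7 (so min K = 7/4), attained only by arithmetic progressions.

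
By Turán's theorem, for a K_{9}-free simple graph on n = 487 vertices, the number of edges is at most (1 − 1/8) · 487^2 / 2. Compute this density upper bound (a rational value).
Turán density bound = (7/8) · 487^2/2 = 1660183/16 ≈ 103761.4375

Turán's theorem: ex(n, K_{r+1}) is achieved by the complete r-partite Turán graph T(n, r) with parts as balanced as possible, and is at most (1 − 1/r) · n^2/2. For r = 8, n = 487: the density bound is (7/8) · 237169/2 = 1660183/16 ≈ 103761.4375. The integer-valued extremum is e(T(487, 8)) = 103761, which is strictly less than the density bound 1660183/16 since 8 ∤ 487 (the parts of T(487, 8) cannot all be equal).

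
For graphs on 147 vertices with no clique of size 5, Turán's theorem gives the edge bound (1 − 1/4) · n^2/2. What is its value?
Turán density bound = (3/4) · 147^2/2 = 64827/8 ≈ 8103.375

Turán's theorem: ex(n, K_{r+1}) is achieved by the complete r-partite Turán graph T(n, r) with parts as balanced as possible, and is at most (1 − 1/r) · n^2/2. For r = 4, n = 147: the density bound is (3/4) · 21609/2 = 64827/8 ≈ 8103.375. The integer-valued extremum is e(T(147, 4)) = 8103, which is strictly less than the density bound 64827/8 since 4 ∤ 147 (the parts of T(147, 4) cannot all be equal).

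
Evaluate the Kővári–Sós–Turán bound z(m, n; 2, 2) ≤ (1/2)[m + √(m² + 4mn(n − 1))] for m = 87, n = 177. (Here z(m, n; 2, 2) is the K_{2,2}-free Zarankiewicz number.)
z(87, 177; 2, 2) ≤ (1/2)[87 + √(87² + 4·87·177·176)] = (1/2)[87 + √10848465] = 1690.3504

Kővári–Sós–Turán: let r_1, ..., r_87 be the row sums and z = Σ r_i the total number of 1s. Each pair of columns can share at most one row with both entries 1 (else a 2×2 all-ones block appears), so Σ_i C(r_i, 2) ≤ C(177, 2) = 15576. By convexity Σ_i C(r_i, 2) ≥ 87·C(z/87, 2) = z(z − 87)/(2·87), giving z² − 87z − 87·177·176 ≤ 0 and hence z ≤ (1/2)[87 + √(7569 + 4·2710224)] = (1/2)[87 + √10848465] ≈ (1/2)(87 + 3293.7008) = 1690.3504.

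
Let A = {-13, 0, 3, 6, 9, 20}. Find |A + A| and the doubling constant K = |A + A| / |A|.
K = |A + A| / |A| = 18/6 = 3

Enumerate A + A = {a + b : a, b ∈ A}. With |A| = 6, there are |A|^2 = 36 ordered sum pairs; collecting distinct values, A + A = {-26, -13, -10, -7, -4, 0, 3, 6, 7, 9, 12, 15, 18, 20, 23, 26, 29, 40}, so |A + A| = 18. Thus K = 18/6 = 3. For comparison, the minimum possible |A + A| over all 6-element sets is 2·6 − 1 = 11 (so min K = 11/6), attained only by arithmetic progressions.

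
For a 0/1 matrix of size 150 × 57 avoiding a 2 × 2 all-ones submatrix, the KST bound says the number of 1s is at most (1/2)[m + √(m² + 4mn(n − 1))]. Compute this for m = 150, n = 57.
z(150, 57; 2, 2) ≤ (1/2)[150 + √(150² + 4·150·57·56)] = (1/2)[150 + √1937700] = 771.0065

Kővári–Sós–Turán: let r_1, ..., r_150 be the row sums and z = Σ r_i the total number of 1s. Each pair of columns can share at most one row with both entries 1 (else a 2×2 all-ones block appears), so Σ_i C(r_i, 2) ≤ C(57, 2) = 1596. By convexity Σ_i C(r_i, 2) ≥ 150·C(z/150, 2) = z(z − 150)/(2·150), giving z² − 150z − 150·57·56 ≤ 0 and hence z ≤ (1/2)[150 + √(22500 + 4·478800)] = (1/2)[150 + √1937700] ≈ (1/2)(150 + 1392.0129) = 771.0065.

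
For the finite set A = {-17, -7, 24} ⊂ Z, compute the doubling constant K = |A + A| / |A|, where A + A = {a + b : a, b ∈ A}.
K = |A + A| / |A| = 6/3 = 2

Enumerate A + A = {a + b : a, b ∈ A}. With |A| = 3, there are |A|^2 = 9 ordered sum pairs; collecting distinct values, A + A = {-34, -24, -14, 7, 17, 48}, so |A + A| = 6. Thus K = 6/3 = 2. For comparison, the minimum possible |A + A| over all 3-element sets is 2·3 − 1 = 5 (so min K = 5/3), attained only by arithmetic progressions.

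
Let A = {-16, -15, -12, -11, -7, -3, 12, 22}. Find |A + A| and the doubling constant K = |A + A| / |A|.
K = |A + A| / |A| = 30/8 = 15/4

Enumerate A + A = {a + b : a, b ∈ A}. With |A| = 8, there are |A|^2 = 64 ordered sum pairs; collecting distinct values, A + A = {-32, -31, -30, -28, -27, -26, -24, -23, -22, -19, -18, -15, -14, -10, -6, -4, -3, 0, 1, 5, 6, 7, 9, 10, 11, 15, 19, 24, 34, 44}, so |A + A| = 30. Thus K = 30/8 = 15/4. For comparison, the minimum possible |A + A| over all 8-element sets is 2·8 − 1 = 15 (so min K = 15/8), attained only by arithmetic progressions.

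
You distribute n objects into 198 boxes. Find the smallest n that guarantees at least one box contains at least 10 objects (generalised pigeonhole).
n = (10 − 1)·198 + 1 = 1783

By the generalised pigeonhole principle, to guarantee some box contains ≥ r objects we need more than (r − 1) · k objects total. Threshold: n = (r − 1) · k + 1. With r = 10 and k = 198: n = 9 · 198 + 1 = 1782 + 1 = 1783. For n = 1782 = 9 · 198, we can put exactly 9 objects in every box, avoiding 10 in any single one — so 1783 is tight.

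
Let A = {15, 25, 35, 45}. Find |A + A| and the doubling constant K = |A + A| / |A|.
K = |A + A| / |A| = 7/4

Enumerate A + A = {a + b : a, b ∈ A}. With |A| = 4, there are |A|^2 = 16 ordered sum pairs; collecting distinct values, A + A = {30, 40, 50, 60, 70, 80, 90}, so |A + A| = 7. Thus K = 7/4. Here |A + A| = 2|A| − 1 = 7, the minimum possible — so K = 7/4 is minimal, which holds iff A is an arithmetic progression.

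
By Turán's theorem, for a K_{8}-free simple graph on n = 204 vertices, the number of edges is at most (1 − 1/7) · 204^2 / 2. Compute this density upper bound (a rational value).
Turán density bound = (6/7) · 204^2/2 = 124848/7 ≈ 17835.4286

Turán's theorem: ex(n, K_{r+1}) is achieved by the complete r-partite Turán graph T(n, r) with parts as balanced as possible, and is at most (1 − 1/r) · n^2/2. For r = 7, n = 204: the density bound is (6/7) · 41616/2 = 124848/7 ≈ 17835.4286. The integer-valued extremum is e(T(204, 7)) = 17835, which is strictly less than the density bound 124848/7 since 7 ∤ 204 (the parts of T(204, 7) cannot all be equal).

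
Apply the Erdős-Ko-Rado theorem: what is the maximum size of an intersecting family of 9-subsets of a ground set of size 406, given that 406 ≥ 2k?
max |F| = C(405, 8) = 16745853821188050

The Erdős-Ko-Rado theorem states: for n ≥ 2k, an intersecting family of k-subsets of an n-element set has size at most C(n − 1, k − 1), with equality for 'star' families {A ⊆ [n] : |A| = k, i ∈ A} (fix an element i). For n = 406, k = 9: C(405, 8) = 16745853821188050.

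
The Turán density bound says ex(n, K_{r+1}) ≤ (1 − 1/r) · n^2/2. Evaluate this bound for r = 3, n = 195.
Turán density bound = (2/3) · 195^2/2 = 12675

Turán's theorem: ex(n, K_{r+1}) is achieved by the complete r-partite Turán graph T(n, r) with parts as balanced as possible, and is at most (1 − 1/r) · n^2/2. For r = 3, n = 195: the density bound is (2/3) · 38025/2 = 12675. Since 3 ∣ 195, the Turán graph T(195, 3) has parts of equal size 65, and its edge count e(T(195, 3)) = 12675 attains the density bound exactly.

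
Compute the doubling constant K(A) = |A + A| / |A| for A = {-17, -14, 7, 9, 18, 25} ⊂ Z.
K = |A + A| / |A| = 21/6 = 7/2

Enumerate A + A = {a + b : a, b ∈ A}. With |A| = 6, there are |A|^2 = 36 ordered sum pairs; collecting distinct values, A + A = {-34, -31, -28, -10, -8, -7, -5, 1, 4, 8, 11, 14, 16, 18, 25, 27, 32, 34, 36, 43, 50}, so |A + A| = 21. Thus K = 21/6 = 7/2. For comparison, the minimum possible |A + A| over all 6-element sets is 2·6 − 1 = 11 (so min K = 11/6), attained only by arithmetic progressions.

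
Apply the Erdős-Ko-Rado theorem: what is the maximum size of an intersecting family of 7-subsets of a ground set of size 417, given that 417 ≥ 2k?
max |F| = C(416, 6) = 6942219827088

The Erdős-Ko-Rado theorem states: for n ≥ 2k, an intersecting family of k-subsets of an n-element set has size at most C(n − 1, k − 1), with equality for 'star' families {A ⊆ [n] : |A| = k, i ∈ A} (fix an element i). For n = 417, k = 7: C(416, 6) = 6942219827088.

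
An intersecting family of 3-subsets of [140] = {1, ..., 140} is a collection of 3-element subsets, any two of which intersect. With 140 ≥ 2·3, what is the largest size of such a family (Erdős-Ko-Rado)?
max |F| = C(139, 2) = 9591

The Erdős-Ko-Rado theorem states: for n ≥ 2k, an intersecting family of k-subsets of an n-element set has size at most C(n − 1, k − 1), with equality for 'star' families {A ⊆ [n] : |A| = k, i ∈ A} (fix an element i). For n = 140, k = 3: C(139, 2) = 9591.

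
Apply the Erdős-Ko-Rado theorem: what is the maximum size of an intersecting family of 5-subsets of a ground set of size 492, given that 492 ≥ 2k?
max |F| = C(491, 4) = 2392186370

The Erdős-Ko-Rado theorem states: for n ≥ 2k, an intersecting family of k-subsets of an n-element set has size at most C(n − 1, k − 1), with equality for 'star' families {A ⊆ [n] : |A| = k, i ∈ A} (fix an element i). For n = 492, k = 5: C(491, 4) = 2392186370.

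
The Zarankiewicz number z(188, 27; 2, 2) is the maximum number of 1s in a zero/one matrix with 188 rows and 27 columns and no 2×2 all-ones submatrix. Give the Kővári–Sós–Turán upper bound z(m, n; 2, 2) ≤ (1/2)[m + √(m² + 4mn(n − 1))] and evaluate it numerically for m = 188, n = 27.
z(188, 27; 2, 2) ≤ (1/2)[188 + √(188² + 4·188·27·26)] = (1/2)[188 + √563248] = 469.2493

Kővári–Sós–Turán: let r_1, ..., r_188 be the row sums and z = Σ r_i the total number of 1s. Each pair of columns can share at most one row with both entries 1 (else a 2×2 all-ones block appears), so Σ_i C(r_i, 2) ≤ C(27, 2) = 351. By convexity Σ_i C(r_i, 2) ≥ 188·C(z/188, 2) = z(z − 188)/(2·188), giving z² − 188z − 188·27·26 ≤ 0 and hence z ≤ (1/2)[188 + √(35344 + 4·131976)] = (1/2)[188 + √563248] ≈ (1/2)(188 + 750.4985) = 469.2493.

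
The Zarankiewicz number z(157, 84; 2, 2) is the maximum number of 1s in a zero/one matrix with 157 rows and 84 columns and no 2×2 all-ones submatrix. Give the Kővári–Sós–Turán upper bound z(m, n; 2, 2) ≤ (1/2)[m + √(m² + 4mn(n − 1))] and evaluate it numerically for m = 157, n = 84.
z(157, 84; 2, 2) ≤ (1/2)[157 + √(157² + 4·157·84·83)] = (1/2)[157 + √4403065] = 1127.6741

Kővári–Sós–Turán: let r_1, ..., r_157 be the row sums and z = Σ r_i the total number of 1s. Each pair of columns can share at most one row with both entries 1 (else a 2×2 all-ones block appears), so Σ_i C(r_i, 2) ≤ C(84, 2) = 3486. By convexity Σ_i C(r_i, 2) ≥ 157·C(z/157, 2) = z(z − 157)/(2·157), giving z² − 157z − 157·84·83 ≤ 0 and hence z ≤ (1/2)[157 + √(24649 + 4·1094604)] = (1/2)[157 + √4403065] ≈ (1/2)(157 + 2098.3482) = 1127.6741.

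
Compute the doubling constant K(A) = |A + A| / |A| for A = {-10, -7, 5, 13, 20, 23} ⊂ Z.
K = |A + A| / |A| = 19/6

Enumerate A + A = {a + b : a, b ∈ A}. With |A| = 6, there are |A|^2 = 36 ordered sum pairs; collecting distinct values, A + A = {-20, -17, -14, -5, -2, 3, 6, 10, 13, 16, 18, 25, 26, 28, 33, 36, 40, 43, 46}, so |A + A| = 19. Thus K = 19/6. For comparison, the minimum possible |A + A| over all 6-element sets is 2·6 − 1 = 11 (so min K = 11/6), attained only by arithmetic progressions.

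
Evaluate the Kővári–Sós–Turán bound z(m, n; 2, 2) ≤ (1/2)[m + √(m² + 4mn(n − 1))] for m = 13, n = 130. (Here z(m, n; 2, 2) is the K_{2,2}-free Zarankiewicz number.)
z(13, 130; 2, 2) ≤ (1/2)[13 + √(13² + 4·13·130·129)] = (1/2)[13 + √872209] = 473.4607

Kővári–Sós–Turán: let r_1, ..., r_13 be the row sums and z = Σ r_i the total number of 1s. Each pair of columns can share at most one row with both entries 1 (else a 2×2 all-ones block appears), so Σ_i C(r_i, 2) ≤ C(130, 2) = 8385. By convexity Σ_i C(r_i, 2) ≥ 13·C(z/13, 2) = z(z − 13)/(2·13), giving z² − 13z − 13·130·129 ≤ 0 and hence z ≤ (1/2)[13 + √(169 + 4·218010)] = (1/2)[13 + √872209] ≈ (1/2)(13 + 933.9213) = 473.4607.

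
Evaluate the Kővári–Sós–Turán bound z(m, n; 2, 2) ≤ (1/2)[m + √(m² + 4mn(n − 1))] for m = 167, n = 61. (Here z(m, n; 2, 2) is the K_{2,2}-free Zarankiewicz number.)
z(167, 61; 2, 2) ≤ (1/2)[167 + √(167² + 4·167·61·60)] = (1/2)[167 + √2472769] = 869.752

Kővári–Sós–Turán: let r_1, ..., r_167 be the row sums and z = Σ r_i the total number of 1s. Each pair of columns can share at most one row with both entries 1 (else a 2×2 all-ones block appears), so Σ_i C(r_i, 2) ≤ C(61, 2) = 1830. By convexity Σ_i C(r_i, 2) ≥ 167·C(z/167, 2) = z(z − 167)/(2·167), giving z² − 167z − 167·61·60 ≤ 0 and hence z ≤ (1/2)[167 + √(27889 + 4·611220)] = (1/2)[167 + √2472769] ≈ (1/2)(167 + 1572.5041) = 869.752.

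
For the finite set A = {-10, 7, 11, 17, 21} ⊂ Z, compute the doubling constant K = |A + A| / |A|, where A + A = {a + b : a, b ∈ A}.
K = |A + A| / |A| = 14/5

Enumerate A + A = {a + b : a, b ∈ A}. With |A| = 5, there are |A|^2 = 25 ordered sum pairs; collecting distinct values, A + A = {-20, -3, 1, 7, 11, 14, 18, 22, 24, 28, 32, 34, 38, 42}, so |A + A| = 14. Thus K = 14/5. For comparison, the minimum possible |A + A| over all 5-element sets is 2·5 − 1 = 9 (so min K = 9/5), attained only by arithmetic progressions.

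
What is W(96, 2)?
W(96, 2) = 96 + 1 = 97

A 2-term AP is any pair of integers, so a monochromatic 2-AP exists iff some colour is used at least twice. With 96 colours, the colouring i ↦ i on {1, ..., 96} uses each colour once, avoiding any monochromatic pair, so W(96, 2) > 96. For {1, ..., 97}, pigeonhole forces two integers of the same colour, which form a monochromatic 2-AP. Hence W(96, 2) = 97.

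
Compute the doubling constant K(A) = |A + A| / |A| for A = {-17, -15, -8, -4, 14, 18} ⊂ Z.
K = |A + A| / |A| = 20/6 = 10/3

Enumerate A + A = {a + b : a, b ∈ A}. With |A| = 6, there are |A|^2 = 36 ordered sum pairs; collecting distinct values, A + A = {-34, -32, -30, -25, -23, -21, -19, -16, -12, -8, -3, -1, 1, 3, 6, 10, 14, 28, 32, 36}, so |A + A| = 20. Thus K = 20/6 = 10/3. For comparison, the minimum possible |A + A| over all 6-element sets is 2·6 − 1 = 11 (so min K = 11/6), attained only by arithmetic progressions.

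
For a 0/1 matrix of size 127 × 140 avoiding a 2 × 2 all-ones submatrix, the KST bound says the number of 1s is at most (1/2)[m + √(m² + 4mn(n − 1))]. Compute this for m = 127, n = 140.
z(127, 140; 2, 2) ≤ (1/2)[127 + √(127² + 4·127·140·139)] = (1/2)[127 + √9901809] = 1636.857

Kővári–Sós–Turán: let r_1, ..., r_127 be the row sums and z = Σ r_i the total number of 1s. Each pair of columns can share at most one row with both entries 1 (else a 2×2 all-ones block appears), so Σ_i C(r_i, 2) ≤ C(140, 2) = 9730. By convexity Σ_i C(r_i, 2) ≥ 127·C(z/127, 2) = z(z − 127)/(2·127), giving z² − 127z − 127·140·139 ≤ 0 and hence z ≤ (1/2)[127 + √(16129 + 4·2471420)] = (1/2)[127 + √9901809] ≈ (1/2)(127 + 3146.714) = 1636.857.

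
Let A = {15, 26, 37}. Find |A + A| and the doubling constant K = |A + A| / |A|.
K = |A + A| / |A| = 5/3

Enumerate A + A = {a + b : a, b ∈ A}. With |A| = 3, there are |A|^2 = 9 ordered sum pairs; collecting distinct values, A + A = {30, 41, 52, 63, 74}, so |A + A| = 5. Thus K = 5/3. Here |A + A| = 2|A| − 1 = 5, the minimum possible — so K = 5/3 is minimal, which holds iff A is an arithmetic progression.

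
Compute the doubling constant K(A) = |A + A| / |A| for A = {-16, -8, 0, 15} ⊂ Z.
K = |A + A| / |A| = 9/4

Enumerate A + A = {a + b : a, b ∈ A}. With |A| = 4, there are |A|^2 = 16 ordered sum pairs; collecting distinct values, A + A = {-32, -24, -16, -8, -1, 0, 7, 15, 30}, so |A + A| = 9. Thus K = 9/4. For comparison, the minimum possible |A + A| over all 4-element sets is 2·4 − 1 = 7 (so min K = 7/4), attained only by arithmetic progressions.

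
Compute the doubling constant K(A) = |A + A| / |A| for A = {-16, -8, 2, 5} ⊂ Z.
K = |A + A| / |A| = 10/4 = 5/2

Enumerate A + A = {a + b : a, b ∈ A}. With |A| = 4, there are |A|^2 = 16 ordered sum pairs; collecting distinct values, A + A = {-32, -24, -16, -14, -11, -6, -3, 4, 7, 10}, so |A + A| = 10. Thus K = 10/4 = 5/2. For comparison, the minimum possible |A + A| over all 4-element sets is 2·4 − 1 = 7 (so min K = 7/4), attained only by arithmetic progressions.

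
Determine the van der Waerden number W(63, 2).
W(63, 2) = 63 + 1 = 64

A 2-term AP is any pair of integers, so a monochromatic 2-AP exists iff some colour is used at least twice. With 63 colours, the colouring i ↦ i on {1, ..., 63} uses each colour once, avoiding any monochromatic pair, so W(63, 2) > 63. For {1, ..., 64}, pigeonhole forces two integers of the same colour, which form a monochromatic 2-AP. Hence W(63, 2) = 64.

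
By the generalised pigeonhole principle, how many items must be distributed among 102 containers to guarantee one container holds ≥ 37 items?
n = (37 − 1)·102 + 1 = 3673

By the generalised pigeonhole principle, to guarantee some box contains ≥ r objects we need more than (r − 1) · k objects total. Threshold: n = (r − 1) · k + 1. With r = 37 and k = 102: n = 36 · 102 + 1 = 3672 + 1 = 3673. For n = 3672 = 36 · 102, we can put exactly 36 objects in every box, avoiding 37 in any single one — so 3673 is tight.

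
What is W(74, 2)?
W(74, 2) = 74 + 1 = 75

A 2-term AP is any pair of integers, so a monochromatic 2-AP exists iff some colour is used at least twice. With 74 colours, the colouring i ↦ i on {1, ..., 74} uses each colour once, avoiding any monochromatic pair, so W(74, 2) > 74. For {1, ..., 75}, pigeonhole forces two integers of the same colour, which form a monochromatic 2-AP. Hence W(74, 2) = 75.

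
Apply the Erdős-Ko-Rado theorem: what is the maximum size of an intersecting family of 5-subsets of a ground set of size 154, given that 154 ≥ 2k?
max |F| = C(153, 4) = 21947850

The Erdős-Ko-Rado theorem states: for n ≥ 2k, an intersecting family of k-subsets of an n-element set has size at most C(n − 1, k − 1), with equality for 'star' families {A ⊆ [n] : |A| = k, i ∈ A} (fix an element i). For n = 154, k = 5: C(153, 4) = 21947850.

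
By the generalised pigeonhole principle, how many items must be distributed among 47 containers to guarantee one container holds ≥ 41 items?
n = (41 − 1)·47 + 1 = 1881

By the generalised pigeonhole principle, to guarantee some box contains ≥ r objects we need more than (r − 1) · k objects total. Threshold: n = (r − 1) · k + 1. With r = 41 and k = 47: n = 40 · 47 + 1 = 1880 + 1 = 1881. For n = 1880 = 40 · 47, we can put exactly 40 objects in every box, avoiding 41 in any single one — so 1881 is tight.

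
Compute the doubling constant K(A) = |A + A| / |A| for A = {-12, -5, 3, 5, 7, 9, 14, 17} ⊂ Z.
K = |A + A| / |A| = 31/8

Enumerate A + A = {a + b : a, b ∈ A}. With |A| = 8, there are |A|^2 = 64 ordered sum pairs; collecting distinct values, A + A = {-24, -17, -10, -9, -7, -5, -3, -2, 0, 2, 4, 5, 6, 8, 9, 10, 12, 14, 16, 17, 18, 19, 20, 21, 22, 23, 24, 26, 28, 31, 34}, so |A + A| = 31. Thus K = 31/8. For comparison, the minimum possible |A + A| over all 8-element sets is 2·8 − 1 = 15 (so min K = 15/8), attained only by arithmetic progressions.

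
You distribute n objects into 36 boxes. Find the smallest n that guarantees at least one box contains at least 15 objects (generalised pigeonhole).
n = (15 − 1)·36 + 1 = 505

By the generalised pigeonhole principle, to guarantee some box contains ≥ r objects we need more than (r − 1) · k objects total. Threshold: n = (r − 1) · k + 1. With r = 15 and k = 36: n = 14 · 36 + 1 = 504 + 1 = 505. For n = 504 = 14 · 36, we can put exactly 14 objects in every box, avoiding 15 in any single one — so 505 is tight.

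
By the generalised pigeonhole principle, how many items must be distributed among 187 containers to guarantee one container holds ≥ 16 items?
n = (16 − 1)·187 + 1 = 2806

By the generalised pigeonhole principle, to guarantee some box contains ≥ r objects we need more than (r − 1) · k objects total. Threshold: n = (r − 1) · k + 1. With r = 16 and k = 187: n = 15 · 187 + 1 = 2805 + 1 = 2806. For n = 2805 = 15 · 187, we can put exactly 15 objects in every box, avoiding 16 in any single one — so 2806 is tight.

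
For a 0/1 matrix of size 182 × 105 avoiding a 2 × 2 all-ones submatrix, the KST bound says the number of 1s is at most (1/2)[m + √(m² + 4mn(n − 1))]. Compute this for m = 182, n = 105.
z(182, 105; 2, 2) ≤ (1/2)[182 + √(182² + 4·182·105·104)] = (1/2)[182 + √7982884] = 1503.6999

Kővári–Sós–Turán: let r_1, ..., r_182 be the row sums and z = Σ r_i the total number of 1s. Each pair of columns can share at most one row with both entries 1 (else a 2×2 all-ones block appears), so Σ_i C(r_i, 2) ≤ C(105, 2) = 5460. By convexity Σ_i C(r_i, 2) ≥ 182·C(z/182, 2) = z(z − 182)/(2·182), giving z² − 182z − 182·105·104 ≤ 0 and hence z ≤ (1/2)[182 + √(33124 + 4·1987440)] = (1/2)[182 + √7982884] ≈ (1/2)(182 + 2825.3998) = 1503.6999.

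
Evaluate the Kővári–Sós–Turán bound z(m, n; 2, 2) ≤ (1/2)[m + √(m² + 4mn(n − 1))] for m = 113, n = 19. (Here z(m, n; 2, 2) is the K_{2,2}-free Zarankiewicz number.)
z(113, 19; 2, 2) ≤ (1/2)[113 + √(113² + 4·113·19·18)] = (1/2)[113 + √167353] = 261.044

Kővári–Sós–Turán: let r_1, ..., r_113 be the row sums and z = Σ r_i the total number of 1s. Each pair of columns can share at most one row with both entries 1 (else a 2×2 all-ones block appears), so Σ_i C(r_i, 2) ≤ C(19, 2) = 171. By convexity Σ_i C(r_i, 2) ≥ 113·C(z/113, 2) = z(z − 113)/(2·113), giving z² − 113z − 113·19·18 ≤ 0 and hence z ≤ (1/2)[113 + √(12769 + 4·38646)] = (1/2)[113 + √167353] ≈ (1/2)(113 + 409.088) = 261.044.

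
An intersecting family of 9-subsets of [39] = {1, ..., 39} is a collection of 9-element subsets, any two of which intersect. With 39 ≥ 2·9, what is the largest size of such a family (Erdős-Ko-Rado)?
max |F| = C(38, 8) = 48903492

Erdős-Ko-Rado (1961): when n ≥ 2k, max |F| = C(n−1, k−1). The bound is attained by the star {A : i ∈ A} for any fixed i ∈ [n]. Here C(39−1, 9−1) = C(38, 8) = 48903492.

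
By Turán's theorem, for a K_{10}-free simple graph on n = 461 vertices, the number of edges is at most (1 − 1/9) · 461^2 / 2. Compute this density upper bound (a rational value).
Turán density bound = (8/9) · 461^2/2 = 850084/9 ≈ 94453.7778

Turán's theorem: ex(n, K_{r+1}) is achieved by the complete r-partite Turán graph T(n, r) with parts as balanced as possible, and is at most (1 − 1/r) · n^2/2. For r = 9, n = 461: the density bound is (8/9) · 212521/2 = 850084/9 ≈ 94453.7778. The integer-valued extremum is e(T(461, 9)) = 94453, which is strictly less than the density bound 850084/9 since 9 ∤ 461 (the parts of T(461, 9) cannot all be equal).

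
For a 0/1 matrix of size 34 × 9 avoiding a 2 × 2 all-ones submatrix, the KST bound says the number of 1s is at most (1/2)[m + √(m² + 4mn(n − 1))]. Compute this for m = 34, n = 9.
z(34, 9; 2, 2) ≤ (1/2)[34 + √(34² + 4·34·9·8)] = (1/2)[34 + √10948] = 69.3163

Kővári–Sós–Turán: let r_1, ..., r_34 be the row sums and z = Σ r_i the total number of 1s. Each pair of columns can share at most one row with both entries 1 (else a 2×2 all-ones block appears), so Σ_i C(r_i, 2) ≤ C(9, 2) = 36. By convexity Σ_i C(r_i, 2) ≥ 34·C(z/34, 2) = z(z − 34)/(2·34), giving z² − 34z − 34·9·8 ≤ 0 and hence z ≤ (1/2)[34 + √(1156 + 4·2448)] = (1/2)[34 + √10948] ≈ (1/2)(34 + 104.6327) = 69.3163.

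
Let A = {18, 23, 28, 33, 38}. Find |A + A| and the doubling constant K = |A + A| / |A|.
K = |A + A| / |A| = 9/5

Enumerate A + A = {a + b : a, b ∈ A}. With |A| = 5, there are |A|^2 = 25 ordered sum pairs; collecting distinct values, A + A = {36, 41, 46, 51, 56, 61, 66, 71, 76}, so |A + A| = 9. Thus K = 9/5. Here |A + A| = 2|A| − 1 = 9, the minimum possible — so K = 9/5 is minimal, which holds iff A is an arithmetic progression.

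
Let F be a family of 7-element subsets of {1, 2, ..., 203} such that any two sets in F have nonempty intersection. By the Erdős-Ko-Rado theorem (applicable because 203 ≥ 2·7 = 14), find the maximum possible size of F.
max |F| = C(202, 6) = 87544611330

The Erdős-Ko-Rado theorem states: for n ≥ 2k, an intersecting family of k-subsets of an n-element set has size at most C(n − 1, k − 1), with equality for 'star' families {A ⊆ [n] : |A| = k, i ∈ A} (fix an element i). For n = 203, k = 7: C(202, 6) = 87544611330.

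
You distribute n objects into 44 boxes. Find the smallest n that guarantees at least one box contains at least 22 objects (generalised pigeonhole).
n = (22 − 1)·44 + 1 = 925

By the generalised pigeonhole principle, to guarantee some box contains ≥ r objects we need more than (r − 1) · k objects total. Threshold: n = (r − 1) · k + 1. With r = 22 and k = 44: n = 21 · 44 + 1 = 924 + 1 = 925. For n = 924 = 21 · 44, we can put exactly 21 objects in every box, avoiding 22 in any single one — so 925 is tight.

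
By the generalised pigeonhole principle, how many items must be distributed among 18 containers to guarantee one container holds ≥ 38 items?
n = (38 − 1)·18 + 1 = 667

By the generalised pigeonhole principle, to guarantee some box contains ≥ r objects we need more than (r − 1) · k objects total. Threshold: n = (r − 1) · k + 1. With r = 38 and k = 18: n = 37 · 18 + 1 = 666 + 1 = 667. For n = 666 = 37 · 18, we can put exactly 37 objects in every box, avoiding 38 in any single one — so 667 is tight.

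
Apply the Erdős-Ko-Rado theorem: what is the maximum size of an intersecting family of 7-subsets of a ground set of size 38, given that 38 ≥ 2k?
max |F| = C(37, 6) = 2324784

Erdős-Ko-Rado (1961): when n ≥ 2k, max |F| = C(n−1, k−1). The bound is attained by the star {A : i ∈ A} for any fixed i ∈ [n]. Here C(38−1, 7−1) = C(37, 6) = 2324784.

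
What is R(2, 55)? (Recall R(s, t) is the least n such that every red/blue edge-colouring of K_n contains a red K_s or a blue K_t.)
R(2, 55) = 55

R(2, k) = k for all k ≥ 2: in a 2-colouring of K_k, either some edge is red (a red K_2) or all edges are blue (a blue K_k). And K_{54} coloured all-blue has no blue K_55, so R(2, 55) > 54. Hence R(2, 55) = 55.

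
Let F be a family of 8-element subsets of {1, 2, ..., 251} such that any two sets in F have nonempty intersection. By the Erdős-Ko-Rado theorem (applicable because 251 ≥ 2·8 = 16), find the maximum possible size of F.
max |F| = C(250, 7) = 11126241217000

The Erdős-Ko-Rado theorem states: for n ≥ 2k, an intersecting family of k-subsets of an n-element set has size at most C(n − 1, k − 1), with equality for 'star' families {A ⊆ [n] : |A| = k, i ∈ A} (fix an element i). For n = 251, k = 8: C(250, 7) = 11126241217000.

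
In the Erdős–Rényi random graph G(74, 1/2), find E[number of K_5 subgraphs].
E[# K_5] = C(74, 5) · (1/2)^C(5, 2) = 16108764 / 2^10 = 4027191/256 ≈ 15731.214844

For each 5-subset S of vertices (there are C(74, 5) = 16108764 such S), let X_S = 1 if S induces a K_5 (all C(5, 2) = 10 edges present). Then P(X_S = 1) = (1/2)^10 = 1/1024. By linearity of expectation, E[# K_5] = C(74, 5) · (1/2)^10 = 16108764 / 1024 = 4027191/256 ≈ 15731.214844.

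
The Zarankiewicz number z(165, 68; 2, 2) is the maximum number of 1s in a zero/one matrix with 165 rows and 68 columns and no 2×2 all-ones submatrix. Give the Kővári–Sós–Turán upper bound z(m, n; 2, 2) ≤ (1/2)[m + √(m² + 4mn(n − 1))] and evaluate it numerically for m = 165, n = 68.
z(165, 68; 2, 2) ≤ (1/2)[165 + √(165² + 4·165·68·67)] = (1/2)[165 + √3034185] = 953.4456

Kővári–Sós–Turán: let r_1, ..., r_165 be the row sums and z = Σ r_i the total number of 1s. Each pair of columns can share at most one row with both entries 1 (else a 2×2 all-ones block appears), so Σ_i C(r_i, 2) ≤ C(68, 2) = 2278. By convexity Σ_i C(r_i, 2) ≥ 165·C(z/165, 2) = z(z − 165)/(2·165), giving z² − 165z − 165·68·67 ≤ 0 and hence z ≤ (1/2)[165 + √(27225 + 4·751740)] = (1/2)[165 + √3034185] ≈ (1/2)(165 + 1741.8912) = 953.4456.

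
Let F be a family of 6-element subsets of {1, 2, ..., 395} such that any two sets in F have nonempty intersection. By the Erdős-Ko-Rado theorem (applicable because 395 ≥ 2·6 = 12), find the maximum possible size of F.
max |F| = C(394, 5) = 77132064828

The Erdős-Ko-Rado theorem states: for n ≥ 2k, an intersecting family of k-subsets of an n-element set has size at most C(n − 1, k − 1), with equality for 'star' families {A ⊆ [n] : |A| = k, i ∈ A} (fix an element i). For n = 395, k = 6: C(394, 5) = 77132064828.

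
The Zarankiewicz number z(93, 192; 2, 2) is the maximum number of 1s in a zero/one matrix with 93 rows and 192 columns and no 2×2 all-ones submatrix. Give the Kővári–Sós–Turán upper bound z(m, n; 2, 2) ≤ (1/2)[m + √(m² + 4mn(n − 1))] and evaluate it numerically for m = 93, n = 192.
z(93, 192; 2, 2) ≤ (1/2)[93 + √(93² + 4·93·192·191)] = (1/2)[93 + √13650633] = 1893.8382

Kővári–Sós–Turán: let r_1, ..., r_93 be the row sums and z = Σ r_i the total number of 1s. Each pair of columns can share at most one row with both entries 1 (else a 2×2 all-ones block appears), so Σ_i C(r_i, 2) ≤ C(192, 2) = 18336. By convexity Σ_i C(r_i, 2) ≥ 93·C(z/93, 2) = z(z − 93)/(2·93), giving z² − 93z − 93·192·191 ≤ 0 and hence z ≤ (1/2)[93 + √(8649 + 4·3410496)] = (1/2)[93 + √13650633] ≈ (1/2)(93 + 3694.6763) = 1893.8382.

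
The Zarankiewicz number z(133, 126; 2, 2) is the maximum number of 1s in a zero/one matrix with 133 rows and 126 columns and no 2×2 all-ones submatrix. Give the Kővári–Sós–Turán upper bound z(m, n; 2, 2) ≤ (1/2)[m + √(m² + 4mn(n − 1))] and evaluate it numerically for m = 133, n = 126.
z(133, 126; 2, 2) ≤ (1/2)[133 + √(133² + 4·133·126·125)] = (1/2)[133 + √8396689] = 1515.352

Kővári–Sós–Turán: let r_1, ..., r_133 be the row sums and z = Σ r_i the total number of 1s. Each pair of columns can share at most one row with both entries 1 (else a 2×2 all-ones block appears), so Σ_i C(r_i, 2) ≤ C(126, 2) = 7875. By convexity Σ_i C(r_i, 2) ≥ 133·C(z/133, 2) = z(z − 133)/(2·133), giving z² − 133z − 133·126·125 ≤ 0 and hence z ≤ (1/2)[133 + √(17689 + 4·2094750)] = (1/2)[133 + √8396689] ≈ (1/2)(133 + 2897.7041) = 1515.352.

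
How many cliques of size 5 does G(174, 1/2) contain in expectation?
E[# K_5] = C(174, 5) · (1/2)^C(5, 2) = 1254260034 / 2^10 = 627130017/512 ≈ 1224863.314453

For each 5-subset S of vertices (there are C(174, 5) = 1254260034 such S), let X_S = 1 if S induces a K_5 (all C(5, 2) = 10 edges present). Then P(X_S = 1) = (1/2)^10 = 1/1024. By linearity of expectation, E[# K_5] = C(174, 5) · (1/2)^10 = 1254260034 / 1024 = 627130017/512 ≈ 1224863.314453.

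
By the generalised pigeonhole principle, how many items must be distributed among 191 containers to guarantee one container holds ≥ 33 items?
n = (33 − 1)·191 + 1 = 6113

By the generalised pigeonhole principle, to guarantee some box contains ≥ r objects we need more than (r − 1) · k objects total. Threshold: n = (r − 1) · k + 1. With r = 33 and k = 191: n = 32 · 191 + 1 = 6112 + 1 = 6113. For n = 6112 = 32 · 191, we can put exactly 32 objects in every box, avoiding 33 in any single one — so 6113 is tight.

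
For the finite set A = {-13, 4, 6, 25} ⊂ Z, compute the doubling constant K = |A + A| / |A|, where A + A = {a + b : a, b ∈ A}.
K = |A + A| / |A| = 9/4

Enumerate A + A = {a + b : a, b ∈ A}. With |A| = 4, there are |A|^2 = 16 ordered sum pairs; collecting distinct values, A + A = {-26, -9, -7, 8, 10, 12, 29, 31, 50}, so |A + A| = 9. Thus K = 9/4. For comparison, the minimum possible |A + A| over all 4-element sets is 2·4 − 1 = 7 (so min K = 7/4), attained only by arithmetic progressions.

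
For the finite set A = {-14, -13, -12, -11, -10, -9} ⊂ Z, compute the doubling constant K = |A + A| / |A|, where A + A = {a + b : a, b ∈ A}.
K = |A + A| / |A| = 11/6

Enumerate A + A = {a + b : a, b ∈ A}. With |A| = 6, there are |A|^2 = 36 ordered sum pairs; collecting distinct values, A + A = {-28, -27, -26, -25, -24, -23, -22, -21, -20, -19, -18}, so |A + A| = 11. Thus K = 11/6. Here |A + A| = 2|A| − 1 = 11, the minimum possible — so K = 11/6 is minimal, which holds iff A is an arithmetic progression.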